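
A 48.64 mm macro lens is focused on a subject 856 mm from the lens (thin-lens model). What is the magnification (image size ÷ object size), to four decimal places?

Thin lens: 1/f = 1/dₒ + 1/dᵢ → 1/dᵢ = 1/48.64 − 1/856 = 0.0193910 mm⁻¹, so dᵢ ≈ 51.5704 mm.
Magnification m = dᵢ/dₒ = 51.5704/856 ≈ 0.06025.

0.0602×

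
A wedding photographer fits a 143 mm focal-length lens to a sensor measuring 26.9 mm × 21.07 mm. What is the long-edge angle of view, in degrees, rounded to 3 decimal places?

Angle of view α = 2·arctan(w/2f) with w = 26.9 mm and f = 143 mm.
w/2f = 0.09406; arctan(0.09406) ≈ 5.3732°, so α ≈ 10.7464°.

10.746°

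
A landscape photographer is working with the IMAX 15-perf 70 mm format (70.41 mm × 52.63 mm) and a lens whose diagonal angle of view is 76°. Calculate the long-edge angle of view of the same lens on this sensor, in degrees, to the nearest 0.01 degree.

64.08°

Sensor diagonal = √(70.41² + 52.63²) = √7727.4850 ≈ 87.9061 mm.
From the diagonal AOV: f = 87.9061 / (2·tan(38°)) = 87.9061 / 1.56257 ≈ 56.2573 mm.
Long-edge AOV = 2·arctan(70.41 / (2 × 56.2573)) = 2·arctan(0.62578) ≈ 64.0754°.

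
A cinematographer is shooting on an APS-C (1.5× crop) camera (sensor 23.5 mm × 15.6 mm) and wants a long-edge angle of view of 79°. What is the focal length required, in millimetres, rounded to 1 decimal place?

From α = 2·arctan(w/2f) we get f = w / (2·tan(α/2)).
With w = 23.5 mm and α/2 = 39.5°, tan(α/2) ≈ 0.82434, so f ≈ 23.5 / 1.64867 ≈ 14.2539 mm.

14.3 mm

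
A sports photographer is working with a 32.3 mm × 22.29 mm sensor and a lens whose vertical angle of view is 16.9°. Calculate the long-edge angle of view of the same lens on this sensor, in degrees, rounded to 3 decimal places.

From the vertical AOV: f = 22.29 / (2·tan(8.45°)) = 22.29 / 0.29712 ≈ 75.0207 mm.
Long-edge AOV = 2·arctan(32.3 / (2 × 75.0207)) = 2·arctan(0.21527) ≈ 24.2978°.

24.298°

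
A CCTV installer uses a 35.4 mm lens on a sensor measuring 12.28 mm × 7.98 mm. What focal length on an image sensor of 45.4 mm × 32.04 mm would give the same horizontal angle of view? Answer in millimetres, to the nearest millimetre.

131 mm

Equal angle of view means equal width/f ratio, so f₂ = f₁ · (width₂/width₁) = 35.4 × 45.4/12.28.
f₂ = 35.4 × 3.69707 ≈ 130.876 mm.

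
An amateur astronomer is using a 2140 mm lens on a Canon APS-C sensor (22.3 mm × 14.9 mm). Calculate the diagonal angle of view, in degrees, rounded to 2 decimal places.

0.72°

Sensor diagonal = √(22.3² + 14.9²) = √719.3000 ≈ 26.8198 mm.
Angle of view α = 2·arctan(d/2f) with d = 26.8198 mm and f = 2140 mm.
d/2f = 0.00627; arctan(0.00627) ≈ 0.3590°, so α ≈ 0.7181°.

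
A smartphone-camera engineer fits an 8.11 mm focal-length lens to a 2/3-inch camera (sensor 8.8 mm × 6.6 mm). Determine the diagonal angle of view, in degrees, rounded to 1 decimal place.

Sensor diagonal = √(8.8² + 6.6²) = √121.0000 ≈ 11.0000 mm.
Angle of view α = 2·arctan(d/2f) with d = 11.0000 mm and f = 8.11 mm.
d/2f = 0.67818; arctan(0.67818) ≈ 34.1441°, so α ≈ 68.2883°.

68.3°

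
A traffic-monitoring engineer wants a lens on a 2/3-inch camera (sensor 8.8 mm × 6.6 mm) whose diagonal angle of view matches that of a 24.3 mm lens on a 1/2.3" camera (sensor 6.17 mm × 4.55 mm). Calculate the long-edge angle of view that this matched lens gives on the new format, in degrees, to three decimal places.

Sensor diagonal = √(6.17² + 4.55²) = √58.7714 ≈ 7.6663 mm.
Sensor diagonal = √(8.8² + 6.6²) = √121.0000 ≈ 11.0000 mm.
Equal diagonal AOV ⇒ f₂ = f₁ · 11.0000/7.6663 = 24.3 × 1.43486 ≈ 34.8671 mm.
Long-edge AOV on the new format = 2·arctan(8.8 / (2 × 34.8671)) = 2·arctan(0.12619) ≈ 14.3847°.

14.385°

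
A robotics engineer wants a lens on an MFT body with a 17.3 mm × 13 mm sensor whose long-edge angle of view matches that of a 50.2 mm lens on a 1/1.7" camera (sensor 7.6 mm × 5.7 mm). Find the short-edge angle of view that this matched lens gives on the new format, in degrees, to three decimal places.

6.511°

Equal long-edge AOV ⇒ f₂ = f₁ · 17.3/7.6 = 50.2 × 2.27632 ≈ 114.2711 mm.
Short-edge AOV on the new format = 2·arctan(13 / (2 × 114.2711)) = 2·arctan(0.05688) ≈ 6.5112°.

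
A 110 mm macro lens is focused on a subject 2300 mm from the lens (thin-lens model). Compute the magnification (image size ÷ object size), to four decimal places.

Thin lens: 1/f = 1/dₒ + 1/dᵢ → 1/dᵢ = 1/110 − 1/2300 = 0.0086561 mm⁻¹, so dᵢ ≈ 115.5251 mm.
Magnification m = dᵢ/dₒ = 115.5251/2300 ≈ 0.05023.

0.0502×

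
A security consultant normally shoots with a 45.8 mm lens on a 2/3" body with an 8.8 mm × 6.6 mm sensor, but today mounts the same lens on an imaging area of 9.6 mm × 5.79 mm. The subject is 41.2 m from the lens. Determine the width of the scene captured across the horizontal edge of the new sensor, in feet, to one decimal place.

The focal length stays 45.8 mm; the relevant sensor dimension is now w = 9.6 mm. Object distance dₒ = 41.2 m = 41200 mm.
Thin-lens field width W = w·(dₒ − f)/f = 9.6 × (41200 − 45.8)/45.8 ≈ 8626.208 mm = 8626.208/304.8 ft = 28.3012 ft.

28.3 ft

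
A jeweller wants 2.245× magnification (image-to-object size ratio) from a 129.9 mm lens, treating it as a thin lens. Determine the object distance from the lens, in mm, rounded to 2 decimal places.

187.76 mm

With m = dᵢ/dₒ and 1/f = 1/dₒ + 1/dᵢ, substituting dᵢ = m·dₒ gives 1/f = (1 + 1/m)/dₒ, hence dₒ = f·(1 + 1/m).
dₒ = 129.9 × (1 + 1/2.245) = 129.9 × 1.44543 ≈ 187.762 mm.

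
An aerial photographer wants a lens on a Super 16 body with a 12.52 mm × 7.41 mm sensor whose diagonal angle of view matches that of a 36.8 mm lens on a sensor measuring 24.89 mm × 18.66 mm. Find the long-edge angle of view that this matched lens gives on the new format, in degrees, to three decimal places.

39.976°

Sensor diagonal = √(24.89² + 18.66²) = √967.7077 ≈ 31.1080 mm.
Sensor diagonal = √(12.52² + 7.41²) = √211.6585 ≈ 14.5485 mm.
Equal diagonal AOV ⇒ f₂ = f₁ · 14.5485/31.1080 = 36.8 × 0.46768 ≈ 17.2105 mm.
Long-edge AOV on the new format = 2·arctan(12.52 / (2 × 17.2105)) = 2·arctan(0.36373) ≈ 39.9758°.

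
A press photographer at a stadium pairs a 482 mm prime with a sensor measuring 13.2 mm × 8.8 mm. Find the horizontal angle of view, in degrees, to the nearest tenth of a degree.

1.6°

Angle of view α = 2·arctan(w/2f) with w = 13.2 mm and f = 482 mm.
w/2f = 0.01369; arctan(0.01369) ≈ 0.7845°, so α ≈ 1.5690°.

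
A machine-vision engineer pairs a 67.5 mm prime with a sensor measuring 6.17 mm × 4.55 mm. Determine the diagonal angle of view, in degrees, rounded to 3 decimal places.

Sensor diagonal = √(6.17² + 4.55²) = √58.7714 ≈ 7.6663 mm.
Angle of view α = 2·arctan(d/2f) with d = 7.6663 mm and f = 67.5 mm.
d/2f = 0.05679; arctan(0.05679) ≈ 3.2502°, so α ≈ 6.5003°.

6.500°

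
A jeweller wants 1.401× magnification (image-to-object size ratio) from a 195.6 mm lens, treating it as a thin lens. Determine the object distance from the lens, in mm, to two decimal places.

335.21 mm

With m = dᵢ/dₒ and 1/f = 1/dₒ + 1/dᵢ, substituting dᵢ = m·dₒ gives 1/f = (1 + 1/m)/dₒ, hence dₒ = f·(1 + 1/m).
dₒ = 195.6 × (1 + 1/1.401) = 195.6 × 1.71378 ≈ 335.215 mm.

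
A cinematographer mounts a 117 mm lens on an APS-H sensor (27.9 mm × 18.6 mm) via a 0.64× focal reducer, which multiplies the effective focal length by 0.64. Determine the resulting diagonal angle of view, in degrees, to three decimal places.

Effective focal length f = 117 × 0.64 = 74.88 mm.
Sensor diagonal = √(27.9² + 18.6²) = √1124.3700 ≈ 33.5316 mm.
α = 2·arctan(33.532 / (2 × 74.88)) = 2·arctan(0.22390) ≈ 25.2410°.

25.241°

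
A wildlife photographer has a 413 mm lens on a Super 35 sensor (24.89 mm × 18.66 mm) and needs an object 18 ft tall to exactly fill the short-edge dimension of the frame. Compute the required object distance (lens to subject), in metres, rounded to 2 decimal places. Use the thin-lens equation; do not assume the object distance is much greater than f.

W: 18 ft × 304.8 mm/ft = 5486.40 mm.
Magnification m = h/W = dᵢ/dₒ; combined with 1/f = 1/dₒ + 1/dᵢ this gives dₒ = f·(1 + W/h).
dₒ = 413 mm × (1 + 5486.4/18.66) = 413 × 295.0193 ≈ 121842.964 mm = 121.843 m.

121.84 m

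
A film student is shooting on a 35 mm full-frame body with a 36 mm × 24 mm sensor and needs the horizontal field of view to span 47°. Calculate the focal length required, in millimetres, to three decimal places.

41.397 mm

From α = 2·arctan(w/2f) we get f = w / (2·tan(α/2)).
With w = 36 mm and α/2 = 23.5°, tan(α/2) ≈ 0.43481, so f ≈ 36 / 0.86962 ≈ 41.3972 mm.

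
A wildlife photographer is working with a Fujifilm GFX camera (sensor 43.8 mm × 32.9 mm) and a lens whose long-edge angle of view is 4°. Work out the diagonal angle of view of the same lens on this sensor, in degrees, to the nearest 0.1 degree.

5.0°

From the long-edge AOV: f = 43.8 / (2·tan(2°)) = 43.8 / 0.06984 ≈ 627.1339 mm.
Sensor diagonal = √(43.8² + 32.9²) = √3000.8500 ≈ 54.7800 mm.
Diagonal AOV = 2·arctan(54.7800 / (2 × 627.1339)) = 2·arctan(0.04367) ≈ 5.0016°.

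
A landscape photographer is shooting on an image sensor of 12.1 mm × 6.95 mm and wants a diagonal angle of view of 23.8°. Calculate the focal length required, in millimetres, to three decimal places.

Sensor diagonal = √(12.1² + 6.95²) = √194.7125 ≈ 13.9539 mm.
From α = 2·arctan(d/2f) we get f = d / (2·tan(α/2)).
With d = 13.9539 mm and α/2 = 11.9°, tan(α/2) ≈ 0.21073, so f ≈ 13.9539 / 0.42147 ≈ 33.1081 mm.

33.108 mm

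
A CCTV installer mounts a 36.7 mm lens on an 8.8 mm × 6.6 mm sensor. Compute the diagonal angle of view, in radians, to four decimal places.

0.2975 rad

Sensor diagonal = √(8.8² + 6.6²) = √121.0000 ≈ 11.0000 mm.
Angle of view α = 2·arctan(d/2f) with d = 11.0000 mm and f = 36.7 mm.
d/2f = 0.14986; arctan(0.14986) ≈ 0.1488 rad, so α ≈ 0.2975 rad.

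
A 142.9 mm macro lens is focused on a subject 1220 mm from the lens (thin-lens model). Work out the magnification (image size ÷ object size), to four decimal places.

0.1327×

Thin lens: 1/f = 1/dₒ + 1/dᵢ → 1/dᵢ = 1/142.9 − 1/1220 = 0.0061782 mm⁻¹, so dᵢ ≈ 161.8587 mm.
Magnification m = dᵢ/dₒ = 161.8587/1220 ≈ 0.13267.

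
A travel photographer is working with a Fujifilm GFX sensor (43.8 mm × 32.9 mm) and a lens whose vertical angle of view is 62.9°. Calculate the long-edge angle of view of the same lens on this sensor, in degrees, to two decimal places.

From the vertical AOV: f = 32.9 / (2·tan(31.45°)) = 32.9 / 1.22320 ≈ 26.8966 mm.
Long-edge AOV = 2·arctan(43.8 / (2 × 26.8966)) = 2·arctan(0.81423) ≈ 78.3069°.

78.31°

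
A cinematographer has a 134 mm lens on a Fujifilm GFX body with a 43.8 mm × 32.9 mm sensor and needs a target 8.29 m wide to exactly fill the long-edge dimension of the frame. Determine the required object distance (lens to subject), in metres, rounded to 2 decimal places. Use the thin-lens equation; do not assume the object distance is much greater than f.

25.50 m

W: 8.29 m = 8290 mm.
Magnification m = w/W = dᵢ/dₒ; combined with 1/f = 1/dₒ + 1/dᵢ this gives dₒ = f·(1 + W/w).
dₒ = 134 mm × (1 + 8290/43.8) = 134 × 190.2694 ≈ 25496.100 mm = 25.4961 m.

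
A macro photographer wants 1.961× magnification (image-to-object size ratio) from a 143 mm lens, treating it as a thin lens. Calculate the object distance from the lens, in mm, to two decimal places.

With m = dᵢ/dₒ and 1/f = 1/dₒ + 1/dᵢ, substituting dᵢ = m·dₒ gives 1/f = (1 + 1/m)/dₒ, hence dₒ = f·(1 + 1/m).
dₒ = 143 × (1 + 1/1.961) = 143 × 1.50994 ≈ 215.922 mm.

215.92 mm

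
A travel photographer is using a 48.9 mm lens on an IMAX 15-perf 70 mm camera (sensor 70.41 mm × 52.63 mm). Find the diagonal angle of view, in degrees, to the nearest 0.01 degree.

83.90°

Sensor diagonal = √(70.41² + 52.63²) = √7727.4850 ≈ 87.9061 mm.
Angle of view α = 2·arctan(d/2f) with d = 87.9061 mm and f = 48.9 mm.
d/2f = 0.89884; arctan(0.89884) ≈ 41.9503°, so α ≈ 83.9007°.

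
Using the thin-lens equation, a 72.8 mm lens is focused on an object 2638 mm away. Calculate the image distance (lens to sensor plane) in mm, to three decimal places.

1/dᵢ = 1/f − 1/dₒ = 1/72.8 − 1/2638 = 0.0133572 mm⁻¹.
dᵢ = 1/0.0133572 ≈ 74.8661 mm.

74.866 mm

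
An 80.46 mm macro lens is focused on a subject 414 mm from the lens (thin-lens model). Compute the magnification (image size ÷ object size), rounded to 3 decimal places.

0.241×

Thin lens: 1/f = 1/dₒ + 1/dᵢ → 1/dᵢ = 1/80.46 − 1/414 = 0.0100131 mm⁻¹, so dᵢ ≈ 99.8694 mm.
Magnification m = dᵢ/dₒ = 99.8694/414 ≈ 0.24123.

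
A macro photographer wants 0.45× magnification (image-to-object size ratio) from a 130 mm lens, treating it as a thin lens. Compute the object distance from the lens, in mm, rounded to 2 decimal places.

With m = dᵢ/dₒ and 1/f = 1/dₒ + 1/dᵢ, substituting dᵢ = m·dₒ gives 1/f = (1 + 1/m)/dₒ, hence dₒ = f·(1 + 1/m).
dₒ = 130 × (1 + 1/0.45) = 130 × 3.22222 ≈ 418.889 mm.

418.89 mm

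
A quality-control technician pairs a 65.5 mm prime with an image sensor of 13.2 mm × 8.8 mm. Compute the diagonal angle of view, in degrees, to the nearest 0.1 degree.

13.8°

Sensor diagonal = √(13.2² + 8.8²) = √251.6800 ≈ 15.8644 mm.
Angle of view α = 2·arctan(d/2f) with d = 15.8644 mm and f = 65.5 mm.
d/2f = 0.12110; arctan(0.12110) ≈ 6.9050°, so α ≈ 13.8101°.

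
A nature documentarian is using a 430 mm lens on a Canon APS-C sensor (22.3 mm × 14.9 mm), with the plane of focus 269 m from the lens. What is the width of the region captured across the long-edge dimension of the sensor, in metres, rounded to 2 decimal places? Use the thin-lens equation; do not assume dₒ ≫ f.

13.93 m

dₒ: 269 m = 269000 mm.
Similar triangles through the lens centre give W/dₒ = w/dᵢ; with 1/f = 1/dₒ + 1/dᵢ this gives W = w·(dₒ − f)/f.
W = 22.3 mm × (269000 − 430) / 430 = 22.3 × 624.5814 ≈ 13928.165 mm = 13.9282 m.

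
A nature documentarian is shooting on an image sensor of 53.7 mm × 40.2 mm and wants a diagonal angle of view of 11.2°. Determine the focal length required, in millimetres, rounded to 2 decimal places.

342.07 mm

Sensor diagonal = √(53.7² + 40.2²) = √4499.7300 ≈ 67.0800 mm.
From α = 2·arctan(d/2f) we get f = d / (2·tan(α/2)).
With d = 67.0800 mm and α/2 = 5.6°, tan(α/2) ≈ 0.09805, so f ≈ 67.0800 / 0.19610 ≈ 342.0675 mm.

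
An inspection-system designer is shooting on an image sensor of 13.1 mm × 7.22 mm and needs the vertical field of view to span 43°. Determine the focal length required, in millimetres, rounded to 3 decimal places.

From α = 2·arctan(h/2f) we get f = h / (2·tan(α/2)).
With h = 7.22 mm and α/2 = 21.5°, tan(α/2) ≈ 0.39391, so f ≈ 7.22 / 0.78782 ≈ 9.1645 mm.

9.165 mm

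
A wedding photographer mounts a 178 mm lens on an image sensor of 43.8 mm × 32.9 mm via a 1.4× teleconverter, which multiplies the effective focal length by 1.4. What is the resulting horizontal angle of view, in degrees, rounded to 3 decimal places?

Effective focal length f = 178 × 1.4 = 249.2 mm.
α = 2·arctan(43.8 / (2 × 249.2)) = 2·arctan(0.08788) ≈ 10.0446°.

10.045°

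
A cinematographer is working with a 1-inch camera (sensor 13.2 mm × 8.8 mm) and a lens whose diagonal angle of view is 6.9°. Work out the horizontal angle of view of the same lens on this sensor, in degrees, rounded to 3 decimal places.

5.743°

Sensor diagonal = √(13.2² + 8.8²) = √251.6800 ≈ 15.8644 mm.
From the diagonal AOV: f = 15.8644 / (2·tan(3.45°)) = 15.8644 / 0.12057 ≈ 131.5748 mm.
Horizontal AOV = 2·arctan(13.2 / (2 × 131.5748)) = 2·arctan(0.05016) ≈ 5.7433°.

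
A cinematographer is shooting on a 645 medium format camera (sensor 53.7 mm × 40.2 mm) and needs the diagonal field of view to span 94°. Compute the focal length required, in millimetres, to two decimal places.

Sensor diagonal = √(53.7² + 40.2²) = √4499.7300 ≈ 67.0800 mm.
From α = 2·arctan(d/2f) we get f = d / (2·tan(α/2)).
With d = 67.0800 mm and α/2 = 47°, tan(α/2) ≈ 1.07237, so f ≈ 67.0800 / 2.14474 ≈ 31.2766 mm.

31.28 mm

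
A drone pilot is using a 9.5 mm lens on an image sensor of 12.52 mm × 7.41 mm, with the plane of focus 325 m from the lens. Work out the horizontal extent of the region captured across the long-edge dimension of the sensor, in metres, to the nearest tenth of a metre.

428.3 m

dₒ: 325 m = 325000 mm.
Similar triangles through the lens centre give W/dₒ = w/dᵢ; with 1/f = 1/dₒ + 1/dᵢ this gives W = w·(dₒ − f)/f.
W = 12.52 mm × (325000 − 9.5) / 9.5 = 12.52 × 34209.5263 ≈ 428303.269 mm = 428.303 m.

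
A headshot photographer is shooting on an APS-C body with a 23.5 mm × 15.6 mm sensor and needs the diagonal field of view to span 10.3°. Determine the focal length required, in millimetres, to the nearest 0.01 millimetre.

156.48 mm

Sensor diagonal = √(23.5² + 15.6²) = √795.6100 ≈ 28.2066 mm.
From α = 2·arctan(d/2f) we get f = d / (2·tan(α/2)).
With d = 28.2066 mm and α/2 = 5.15°, tan(α/2) ≈ 0.09013, so f ≈ 28.2066 / 0.18025 ≈ 156.4818 mm.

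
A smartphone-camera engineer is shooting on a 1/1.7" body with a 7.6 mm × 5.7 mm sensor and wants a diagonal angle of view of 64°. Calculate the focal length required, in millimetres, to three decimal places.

7.602 mm

Sensor diagonal = √(7.6² + 5.7²) = √90.2500 ≈ 9.5000 mm.
From α = 2·arctan(d/2f) we get f = d / (2·tan(α/2)).
With d = 9.5000 mm and α/2 = 32°, tan(α/2) ≈ 0.62487, so f ≈ 9.5000 / 1.24974 ≈ 7.6016 mm.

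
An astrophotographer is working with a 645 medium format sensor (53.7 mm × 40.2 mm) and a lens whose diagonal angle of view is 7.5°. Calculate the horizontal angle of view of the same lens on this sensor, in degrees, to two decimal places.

Sensor diagonal = √(53.7² + 40.2²) = √4499.7300 ≈ 67.0800 mm.
From the diagonal AOV: f = 67.0800 / (2·tan(3.75°)) = 67.0800 / 0.13109 ≈ 511.7217 mm.
Horizontal AOV = 2·arctan(53.7 / (2 × 511.7217)) = 2·arctan(0.05247) ≈ 6.0071°.

6.01°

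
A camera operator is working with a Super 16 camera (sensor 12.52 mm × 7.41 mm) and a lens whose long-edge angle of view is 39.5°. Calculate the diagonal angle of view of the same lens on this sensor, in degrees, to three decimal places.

45.293°

From the long-edge AOV: f = 12.52 / (2·tan(19.75°)) = 12.52 / 0.71807 ≈ 17.4355 mm.
Sensor diagonal = √(12.52² + 7.41²) = √211.6585 ≈ 14.5485 mm.
Diagonal AOV = 2·arctan(14.5485 / (2 × 17.4355)) = 2·arctan(0.41721) ≈ 45.2926°.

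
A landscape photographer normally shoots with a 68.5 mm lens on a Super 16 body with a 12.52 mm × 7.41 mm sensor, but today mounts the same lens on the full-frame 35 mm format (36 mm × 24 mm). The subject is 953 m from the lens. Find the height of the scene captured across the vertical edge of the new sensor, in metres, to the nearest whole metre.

334 m

The focal length stays 68.5 mm; the relevant sensor dimension is now h = 24 mm. Object distance dₒ = 953 m = 953000 mm.
Thin-lens field height W = h·(dₒ − f)/f = 24 × (953000 − 68.5)/68.5 ≈ 333873.810 mm = 333.874 m.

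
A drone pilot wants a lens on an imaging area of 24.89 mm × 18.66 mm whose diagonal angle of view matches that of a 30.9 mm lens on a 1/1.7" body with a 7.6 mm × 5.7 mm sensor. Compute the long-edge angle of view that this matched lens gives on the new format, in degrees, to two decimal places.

14.02°

Sensor diagonal = √(7.6² + 5.7²) = √90.2500 ≈ 9.5000 mm.
Sensor diagonal = √(24.89² + 18.66²) = √967.7077 ≈ 31.1080 mm.
Equal diagonal AOV ⇒ f₂ = f₁ · 31.1080/9.5000 = 30.9 × 3.27453 ≈ 101.1829 mm.
Long-edge AOV on the new format = 2·arctan(24.89 / (2 × 101.1829)) = 2·arctan(0.12300) ≈ 14.0238°.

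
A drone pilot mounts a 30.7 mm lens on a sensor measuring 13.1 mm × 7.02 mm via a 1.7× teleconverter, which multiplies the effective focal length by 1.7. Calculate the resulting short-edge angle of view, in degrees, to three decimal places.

7.695°

Effective focal length f = 30.7 × 1.7 = 52.19 mm.
α = 2·arctan(7.02 / (2 × 52.19)) = 2·arctan(0.06725) ≈ 7.6952°.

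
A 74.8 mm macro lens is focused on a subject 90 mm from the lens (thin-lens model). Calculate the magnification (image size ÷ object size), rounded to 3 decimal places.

4.921×

Thin lens: 1/f = 1/dₒ + 1/dᵢ → 1/dᵢ = 1/74.8 − 1/90 = 0.0022579 mm⁻¹, so dᵢ ≈ 442.8947 mm.
Magnification m = dᵢ/dₒ = 442.8947/90 ≈ 4.92105.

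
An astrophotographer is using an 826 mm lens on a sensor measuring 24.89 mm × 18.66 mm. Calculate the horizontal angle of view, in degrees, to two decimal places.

1.73°

Angle of view α = 2·arctan(w/2f) with w = 24.89 mm and f = 826 mm.
w/2f = 0.01507; arctan(0.01507) ≈ 0.8632°, so α ≈ 1.7264°.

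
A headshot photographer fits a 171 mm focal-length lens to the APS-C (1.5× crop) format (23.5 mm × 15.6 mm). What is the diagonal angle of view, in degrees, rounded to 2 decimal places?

9.43°

Sensor diagonal = √(23.5² + 15.6²) = √795.6100 ≈ 28.2066 mm.
Angle of view α = 2·arctan(d/2f) with d = 28.2066 mm and f = 171 mm.
d/2f = 0.08248; arctan(0.08248) ≈ 4.7148°, so α ≈ 9.4296°.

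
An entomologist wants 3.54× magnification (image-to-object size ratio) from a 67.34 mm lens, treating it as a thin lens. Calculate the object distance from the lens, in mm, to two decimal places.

With m = dᵢ/dₒ and 1/f = 1/dₒ + 1/dᵢ, substituting dᵢ = m·dₒ gives 1/f = (1 + 1/m)/dₒ, hence dₒ = f·(1 + 1/m).
dₒ = 67.34 × (1 + 1/3.54) = 67.34 × 1.28249 ≈ 86.363 mm.

86.36 mm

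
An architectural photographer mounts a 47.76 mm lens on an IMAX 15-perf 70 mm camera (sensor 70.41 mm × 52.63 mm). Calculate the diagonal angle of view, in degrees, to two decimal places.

Sensor diagonal = √(70.41² + 52.63²) = √7727.4850 ≈ 87.9061 mm.
Angle of view α = 2·arctan(d/2f) with d = 87.9061 mm and f = 47.76 mm.
d/2f = 0.92029; arctan(0.92029) ≈ 42.6231°, so α ≈ 85.2461°.

85.25°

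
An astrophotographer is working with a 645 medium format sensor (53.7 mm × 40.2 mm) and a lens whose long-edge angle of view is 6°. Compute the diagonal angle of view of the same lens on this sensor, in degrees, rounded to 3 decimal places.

7.491°

From the long-edge AOV: f = 53.7 / (2·tan(3°)) = 53.7 / 0.10482 ≈ 512.3285 mm.
Sensor diagonal = √(53.7² + 40.2²) = √4499.7300 ≈ 67.0800 mm.
Diagonal AOV = 2·arctan(67.0800 / (2 × 512.3285)) = 2·arctan(0.06547) ≈ 7.4911°.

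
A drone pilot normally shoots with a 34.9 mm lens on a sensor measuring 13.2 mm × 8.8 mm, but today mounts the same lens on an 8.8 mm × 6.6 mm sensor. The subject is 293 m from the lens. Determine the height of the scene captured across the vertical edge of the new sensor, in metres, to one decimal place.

55.4 m

The focal length stays 34.9 mm; the relevant sensor dimension is now h = 6.6 mm. Object distance dₒ = 293 m = 293000 mm.
Thin-lens field height W = h·(dₒ − f)/f = 6.6 × (293000 − 34.9)/34.9 ≈ 55403.142 mm = 55.4031 m.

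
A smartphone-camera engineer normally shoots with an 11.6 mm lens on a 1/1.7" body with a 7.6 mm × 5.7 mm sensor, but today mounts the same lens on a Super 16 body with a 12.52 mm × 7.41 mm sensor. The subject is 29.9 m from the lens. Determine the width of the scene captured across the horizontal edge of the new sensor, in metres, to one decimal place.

The focal length stays 11.6 mm; the relevant sensor dimension is now w = 12.52 mm. Object distance dₒ = 29.9 m = 29900 mm.
Thin-lens field width W = w·(dₒ − f)/f = 12.52 × (29900 − 11.6)/11.6 ≈ 32258.859 mm = 32.2589 m.

32.3 m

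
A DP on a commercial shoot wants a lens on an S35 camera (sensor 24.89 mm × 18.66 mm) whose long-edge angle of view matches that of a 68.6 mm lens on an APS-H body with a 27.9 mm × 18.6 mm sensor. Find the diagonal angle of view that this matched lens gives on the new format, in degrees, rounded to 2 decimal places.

28.52°

Equal long-edge AOV ⇒ f₂ = f₁ · 24.89/27.9 = 68.6 × 0.89211 ≈ 61.1991 mm.
Sensor diagonal = √(24.89² + 18.66²) = √967.7077 ≈ 31.1080 mm.
Diagonal AOV on the new format = 2·arctan(31.1080 / (2 × 61.1991)) = 2·arctan(0.25415) ≈ 28.5201°.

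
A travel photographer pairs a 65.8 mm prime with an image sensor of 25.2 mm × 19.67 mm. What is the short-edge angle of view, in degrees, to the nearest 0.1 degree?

Angle of view α = 2·arctan(h/2f) with h = 19.67 mm and f = 65.8 mm.
h/2f = 0.14947; arctan(0.14947) ≈ 8.5010°, so α ≈ 17.0019°.

17.0°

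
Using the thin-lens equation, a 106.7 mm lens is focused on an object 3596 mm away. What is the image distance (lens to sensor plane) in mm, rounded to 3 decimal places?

1/dᵢ = 1/f − 1/dₒ = 1/106.7 − 1/3596 = 0.0090940 mm⁻¹.
dᵢ = 1/0.0090940 ≈ 109.9628 mm.

109.963 mm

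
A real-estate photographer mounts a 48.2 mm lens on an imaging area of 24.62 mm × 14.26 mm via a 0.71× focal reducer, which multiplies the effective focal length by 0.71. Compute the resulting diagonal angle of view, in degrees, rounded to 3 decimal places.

Effective focal length f = 48.2 × 0.71 = 34.222 mm.
Sensor diagonal = √(24.62² + 14.26²) = √809.4920 ≈ 28.4516 mm.
α = 2·arctan(28.452 / (2 × 34.222)) = 2·arctan(0.41569) ≈ 45.1445°.

45.144°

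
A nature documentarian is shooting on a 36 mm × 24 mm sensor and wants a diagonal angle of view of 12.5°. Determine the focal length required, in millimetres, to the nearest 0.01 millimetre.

Sensor diagonal = √(36² + 24²) = √1872.0000 ≈ 43.2666 mm.
From α = 2·arctan(d/2f) we get f = d / (2·tan(α/2)).
With d = 43.2666 mm and α/2 = 6.25°, tan(α/2) ≈ 0.10952, so f ≈ 43.2666 / 0.21904 ≈ 197.5323 mm.

197.53 mm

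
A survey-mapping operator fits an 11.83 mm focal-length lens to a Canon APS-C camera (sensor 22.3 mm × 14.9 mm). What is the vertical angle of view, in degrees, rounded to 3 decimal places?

Angle of view α = 2·arctan(h/2f) with h = 14.9 mm and f = 11.83 mm.
h/2f = 0.62975; arctan(0.62975) ≈ 32.2009°, so α ≈ 64.4017°.

64.402°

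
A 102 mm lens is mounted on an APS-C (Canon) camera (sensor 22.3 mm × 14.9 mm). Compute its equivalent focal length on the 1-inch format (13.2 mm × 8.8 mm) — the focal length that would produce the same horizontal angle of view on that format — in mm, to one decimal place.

60.4 mm

Equal angle of view means equal width/f ratio, so f₂ = f₁ · (width₂/width₁) = 102 × 13.2/22.3.
f₂ = 102 × 0.59193 ≈ 60.377 mm.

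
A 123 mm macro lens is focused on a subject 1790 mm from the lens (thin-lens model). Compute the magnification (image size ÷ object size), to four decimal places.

0.0738×

Thin lens: 1/f = 1/dₒ + 1/dᵢ → 1/dᵢ = 1/123 − 1/1790 = 0.0075714 mm⁻¹, so dᵢ ≈ 132.0756 mm.
Magnification m = dᵢ/dₒ = 132.0756/1790 ≈ 0.07379.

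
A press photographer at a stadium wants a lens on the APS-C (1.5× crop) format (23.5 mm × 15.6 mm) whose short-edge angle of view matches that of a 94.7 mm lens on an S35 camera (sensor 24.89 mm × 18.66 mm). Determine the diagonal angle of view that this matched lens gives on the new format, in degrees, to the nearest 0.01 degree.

Equal short-edge AOV ⇒ f₂ = f₁ · 15.6/18.66 = 94.7 × 0.83601 ≈ 79.1704 mm.
Sensor diagonal = √(23.5² + 15.6²) = √795.6100 ≈ 28.2066 mm.
Diagonal AOV on the new format = 2·arctan(28.2066 / (2 × 79.1704)) = 2·arctan(0.17814) ≈ 20.2012°.

20.20°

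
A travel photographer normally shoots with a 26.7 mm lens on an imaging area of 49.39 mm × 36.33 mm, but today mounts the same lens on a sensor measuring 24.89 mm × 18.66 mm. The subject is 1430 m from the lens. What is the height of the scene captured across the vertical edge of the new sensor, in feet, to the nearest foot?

The focal length stays 26.7 mm; the relevant sensor dimension is now h = 18.66 mm. Object distance dₒ = 1430 m = 1.43e+06 mm.
Thin-lens field height W = h·(dₒ − f)/f = 18.66 × (1.43e+06 − 26.7)/26.7 ≈ 999374.598 mm = 999374.598/304.8 ft = 3278.79 ft.

3279 ft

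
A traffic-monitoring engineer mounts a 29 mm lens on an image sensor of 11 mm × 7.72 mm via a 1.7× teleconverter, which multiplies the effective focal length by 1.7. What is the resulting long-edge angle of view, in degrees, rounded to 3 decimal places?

Effective focal length f = 29 × 1.7 = 49.3 mm.
α = 2·arctan(11 / (2 × 49.3)) = 2·arctan(0.11156) ≈ 12.7314°.

12.731°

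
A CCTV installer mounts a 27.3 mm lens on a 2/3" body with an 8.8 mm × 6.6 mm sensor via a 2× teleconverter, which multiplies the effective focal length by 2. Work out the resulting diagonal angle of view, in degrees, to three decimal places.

11.504°

Effective focal length f = 27.3 × 2 = 54.6 mm.
Sensor diagonal = √(8.8² + 6.6²) = √121.0000 ≈ 11.0000 mm.
α = 2·arctan(11.000 / (2 × 54.6)) = 2·arctan(0.10073) ≈ 11.5043°.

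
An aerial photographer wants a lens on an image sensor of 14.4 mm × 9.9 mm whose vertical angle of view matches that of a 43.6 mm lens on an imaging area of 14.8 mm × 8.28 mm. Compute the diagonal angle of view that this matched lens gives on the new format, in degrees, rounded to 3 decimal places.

Equal vertical AOV ⇒ f₂ = f₁ · 9.9/8.28 = 43.6 × 1.19565 ≈ 52.1304 mm.
Sensor diagonal = √(14.4² + 9.9²) = √305.3700 ≈ 17.4748 mm.
Diagonal AOV on the new format = 2·arctan(17.4748 / (2 × 52.1304)) = 2·arctan(0.16761) ≈ 19.0295°.

19.029°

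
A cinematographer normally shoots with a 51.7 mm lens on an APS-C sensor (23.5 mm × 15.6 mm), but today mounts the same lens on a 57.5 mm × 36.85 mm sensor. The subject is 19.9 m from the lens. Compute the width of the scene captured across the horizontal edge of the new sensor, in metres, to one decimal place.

22.1 m

The focal length stays 51.7 mm; the relevant sensor dimension is now w = 57.5 mm. Object distance dₒ = 19.9 m = 19900 mm.
Thin-lens field width W = w·(dₒ − f)/f = 57.5 × (19900 − 51.7)/51.7 ≈ 22074.995 mm = 22.075 m.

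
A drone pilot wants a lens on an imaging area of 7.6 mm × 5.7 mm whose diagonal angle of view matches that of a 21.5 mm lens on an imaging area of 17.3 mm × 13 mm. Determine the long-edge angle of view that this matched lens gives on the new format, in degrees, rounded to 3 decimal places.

Sensor diagonal = √(17.3² + 13²) = √468.2900 ≈ 21.6400 mm.
Sensor diagonal = √(7.6² + 5.7²) = √90.2500 ≈ 9.5000 mm.
Equal diagonal AOV ⇒ f₂ = f₁ · 9.5000/21.6400 = 21.5 × 0.43900 ≈ 9.4385 mm.
Long-edge AOV on the new format = 2·arctan(7.6 / (2 × 9.4385)) = 2·arctan(0.40260) ≈ 43.8599°.

43.860°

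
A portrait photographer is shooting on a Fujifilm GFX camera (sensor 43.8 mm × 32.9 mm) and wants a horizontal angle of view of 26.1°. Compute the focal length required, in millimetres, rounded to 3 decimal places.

94.483 mm

From α = 2·arctan(w/2f) we get f = w / (2·tan(α/2)).
With w = 43.8 mm and α/2 = 13.05°, tan(α/2) ≈ 0.23179, so f ≈ 43.8 / 0.46358 ≈ 94.4831 mm.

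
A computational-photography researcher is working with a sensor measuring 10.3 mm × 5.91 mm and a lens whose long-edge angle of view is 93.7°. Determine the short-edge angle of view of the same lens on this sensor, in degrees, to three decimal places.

From the long-edge AOV: f = 10.3 / (2·tan(46.85°)) = 10.3 / 2.13351 ≈ 4.8277 mm.
Short-edge AOV = 2·arctan(5.91 / (2 × 4.8277)) = 2·arctan(0.61209) ≈ 62.9408°.

62.941°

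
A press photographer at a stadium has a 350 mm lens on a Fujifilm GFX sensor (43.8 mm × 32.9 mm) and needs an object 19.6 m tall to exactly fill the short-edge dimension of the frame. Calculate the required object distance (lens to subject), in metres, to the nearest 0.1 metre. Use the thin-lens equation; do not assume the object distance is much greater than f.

208.9 m

W: 19.6 m = 19600 mm.
Magnification m = h/W = dᵢ/dₒ; combined with 1/f = 1/dₒ + 1/dᵢ this gives dₒ = f·(1 + W/h).
dₒ = 350 mm × (1 + 19600/32.9) = 350 × 596.7447 ≈ 208860.638 mm = 208.861 m.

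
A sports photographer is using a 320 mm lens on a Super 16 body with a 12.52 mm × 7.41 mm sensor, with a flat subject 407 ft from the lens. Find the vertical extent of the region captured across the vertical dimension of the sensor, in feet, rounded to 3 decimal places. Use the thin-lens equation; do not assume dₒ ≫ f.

dₒ: 407 ft × 304.8 mm/ft = 124053.60 mm.
Similar triangles through the lens centre give W/dₒ = h/dᵢ; with 1/f = 1/dₒ + 1/dᵢ this gives W = h·(dₒ − f)/f.
W = 7.41 mm × (124054 − 320) / 320 = 7.41 × 386.6675 ≈ 2865.206 mm = 2865.206/304.8 ft = 9.40028 ft.

9.400 ft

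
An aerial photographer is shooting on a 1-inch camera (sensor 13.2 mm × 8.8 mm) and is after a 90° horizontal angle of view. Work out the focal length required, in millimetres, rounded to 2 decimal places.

From α = 2·arctan(w/2f) we get f = w / (2·tan(α/2)).
With w = 13.2 mm and α/2 = 45°, tan(α/2) ≈ 1.00000, so f ≈ 13.2 / 2.00000 ≈ 6.6000 mm.

6.60 mm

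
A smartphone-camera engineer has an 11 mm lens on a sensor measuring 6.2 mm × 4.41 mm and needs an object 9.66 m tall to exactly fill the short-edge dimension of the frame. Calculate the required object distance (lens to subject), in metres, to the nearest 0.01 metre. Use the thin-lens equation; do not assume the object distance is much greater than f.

24.11 m

W: 9.66 m = 9660 mm.
Magnification m = h/W = dᵢ/dₒ; combined with 1/f = 1/dₒ + 1/dᵢ this gives dₒ = f·(1 + W/h).
dₒ = 11 mm × (1 + 9660/4.41) = 11 × 2191.4762 ≈ 24106.238 mm = 24.1062 m.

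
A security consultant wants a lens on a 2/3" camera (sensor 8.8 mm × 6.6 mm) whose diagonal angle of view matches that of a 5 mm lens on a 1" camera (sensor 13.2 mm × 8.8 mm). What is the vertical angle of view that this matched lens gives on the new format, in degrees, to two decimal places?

87.17°

Sensor diagonal = √(13.2² + 8.8²) = √251.6800 ≈ 15.8644 mm.
Sensor diagonal = √(8.8² + 6.6²) = √121.0000 ≈ 11.0000 mm.
Equal diagonal AOV ⇒ f₂ = f₁ · 11.0000/15.8644 = 5 × 0.69338 ≈ 3.4669 mm.
Vertical AOV on the new format = 2·arctan(6.6 / (2 × 3.4669)) = 2·arctan(0.95187) ≈ 87.1747°.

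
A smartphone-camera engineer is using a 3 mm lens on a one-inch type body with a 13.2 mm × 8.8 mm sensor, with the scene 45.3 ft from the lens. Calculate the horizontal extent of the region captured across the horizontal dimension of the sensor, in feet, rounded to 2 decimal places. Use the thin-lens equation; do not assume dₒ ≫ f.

dₒ: 45.3 ft × 304.8 mm/ft = 13807.44 mm.
Similar triangles through the lens centre give W/dₒ = w/dᵢ; with 1/f = 1/dₒ + 1/dᵢ this gives W = w·(dₒ − f)/f.
W = 13.2 mm × (13807.4 − 3) / 3 = 13.2 × 4601.4799 ≈ 60739.534 mm = 60739.534/304.8 ft = 199.277 ft.

199.28 ft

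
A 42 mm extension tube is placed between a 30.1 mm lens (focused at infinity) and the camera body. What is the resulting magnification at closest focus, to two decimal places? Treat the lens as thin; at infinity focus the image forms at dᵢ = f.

The tube moves the image plane from f to f + e, so dᵢ = 30.1 + 42 = 72.1 mm. Focus is achieved when 1/f = 1/dₒ + 1/dᵢ, giving dₒ = 1/(1/f − 1/(f+e)).
Magnification m = dᵢ/dₒ = (f+e)·(1/f − 1/(f+e)) = e/f = 42/30.1 ≈ 1.3953.

1.40×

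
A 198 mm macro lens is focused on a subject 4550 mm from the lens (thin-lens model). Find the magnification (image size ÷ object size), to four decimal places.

Thin lens: 1/f = 1/dₒ + 1/dᵢ → 1/dᵢ = 1/198 − 1/4550 = 0.0048307 mm⁻¹, so dᵢ ≈ 207.0083 mm.
Magnification m = dᵢ/dₒ = 207.0083/4550 ≈ 0.04550.

0.0455×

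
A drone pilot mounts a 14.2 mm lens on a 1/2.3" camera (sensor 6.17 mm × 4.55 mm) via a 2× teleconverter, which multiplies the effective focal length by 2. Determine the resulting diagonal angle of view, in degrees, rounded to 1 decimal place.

Effective focal length f = 14.2 × 2 = 28.4 mm.
Sensor diagonal = √(6.17² + 4.55²) = √58.7714 ≈ 7.6663 mm.
α = 2·arctan(7.666 / (2 × 28.4)) = 2·arctan(0.13497) ≈ 15.3734°.

15.4°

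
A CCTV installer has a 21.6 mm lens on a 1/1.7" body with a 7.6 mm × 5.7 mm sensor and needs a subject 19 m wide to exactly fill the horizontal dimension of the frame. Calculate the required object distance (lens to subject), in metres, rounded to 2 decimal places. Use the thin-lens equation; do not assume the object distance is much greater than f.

W: 19 m = 19000 mm.
Magnification m = w/W = dᵢ/dₒ; combined with 1/f = 1/dₒ + 1/dᵢ this gives dₒ = f·(1 + W/w).
dₒ = 21.6 mm × (1 + 19000/7.6) = 21.6 × 2501.0000 ≈ 54021.600 mm = 54.0216 m.

54.02 m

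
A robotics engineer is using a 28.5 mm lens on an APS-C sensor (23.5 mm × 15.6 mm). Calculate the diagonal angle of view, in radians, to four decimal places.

Sensor diagonal = √(23.5² + 15.6²) = √795.6100 ≈ 28.2066 mm.
Angle of view α = 2·arctan(d/2f) with d = 28.2066 mm and f = 28.5 mm.
d/2f = 0.49485; arctan(0.49485) ≈ 0.4595 rad, so α ≈ 0.9190 rad.

0.9190 rad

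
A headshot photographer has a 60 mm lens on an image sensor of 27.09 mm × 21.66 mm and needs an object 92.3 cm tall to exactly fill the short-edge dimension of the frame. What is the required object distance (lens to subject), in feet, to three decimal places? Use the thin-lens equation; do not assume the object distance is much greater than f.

W: 92.3 cm = 923 mm.
Magnification m = h/W = dᵢ/dₒ; combined with 1/f = 1/dₒ + 1/dᵢ this gives dₒ = f·(1 + W/h).
dₒ = 60 mm × (1 + 923/21.66) = 60 × 43.6131 ≈ 2616.787 mm = 2616.787/304.8 ft = 8.58526 ft.

8.585 ft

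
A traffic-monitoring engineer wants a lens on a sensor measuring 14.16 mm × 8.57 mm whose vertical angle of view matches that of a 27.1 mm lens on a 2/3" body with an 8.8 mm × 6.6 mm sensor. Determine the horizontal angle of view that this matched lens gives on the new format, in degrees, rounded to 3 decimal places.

22.752°

Equal vertical AOV ⇒ f₂ = f₁ · 8.57/6.6 = 27.1 × 1.29848 ≈ 35.1889 mm.
Horizontal AOV on the new format = 2·arctan(14.16 / (2 × 35.1889)) = 2·arctan(0.20120) ≈ 22.7520°.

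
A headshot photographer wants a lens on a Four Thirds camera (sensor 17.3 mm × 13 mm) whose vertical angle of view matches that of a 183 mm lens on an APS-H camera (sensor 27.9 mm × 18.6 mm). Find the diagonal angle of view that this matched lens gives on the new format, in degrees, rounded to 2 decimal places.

9.67°

Equal vertical AOV ⇒ f₂ = f₁ · 13/18.6 = 183 × 0.69892 ≈ 127.9032 mm.
Sensor diagonal = √(17.3² + 13²) = √468.2900 ≈ 21.6400 mm.
Diagonal AOV on the new format = 2·arctan(21.6400 / (2 × 127.9032)) = 2·arctan(0.08460) ≈ 9.6709°.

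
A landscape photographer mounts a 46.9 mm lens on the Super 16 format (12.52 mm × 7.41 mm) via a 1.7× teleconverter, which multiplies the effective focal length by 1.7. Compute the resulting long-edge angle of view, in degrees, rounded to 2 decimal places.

8.98°

Effective focal length f = 46.9 × 1.7 = 79.73 mm.
α = 2·arctan(12.52 / (2 × 79.73)) = 2·arctan(0.07851) ≈ 8.9787°.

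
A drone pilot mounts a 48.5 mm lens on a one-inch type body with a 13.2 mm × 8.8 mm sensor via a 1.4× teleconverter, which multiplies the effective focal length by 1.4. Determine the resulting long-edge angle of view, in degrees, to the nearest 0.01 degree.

11.10°

Effective focal length f = 48.5 × 1.4 = 67.9 mm.
α = 2·arctan(13.2 / (2 × 67.9)) = 2·arctan(0.09720) ≈ 11.1036°.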